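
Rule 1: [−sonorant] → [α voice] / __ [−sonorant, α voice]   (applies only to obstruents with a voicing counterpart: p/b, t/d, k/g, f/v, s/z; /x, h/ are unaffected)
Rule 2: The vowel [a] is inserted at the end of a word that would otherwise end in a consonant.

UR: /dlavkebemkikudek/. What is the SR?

Rule 1 (regressive voicing assimilation): /v/ precedes the voiceless obstruent /k/, so it devoices to [f] by assimilation. /dlavkebemkikudek/ → dlafkebemkikudek.
Rule 2 (final a-epenthesis): the form ends in the consonant /k/, so [a] is inserted word-finally. /dlafkebemkikudek/ → dlafkebemkikudeka.

dlafkebemkikudeka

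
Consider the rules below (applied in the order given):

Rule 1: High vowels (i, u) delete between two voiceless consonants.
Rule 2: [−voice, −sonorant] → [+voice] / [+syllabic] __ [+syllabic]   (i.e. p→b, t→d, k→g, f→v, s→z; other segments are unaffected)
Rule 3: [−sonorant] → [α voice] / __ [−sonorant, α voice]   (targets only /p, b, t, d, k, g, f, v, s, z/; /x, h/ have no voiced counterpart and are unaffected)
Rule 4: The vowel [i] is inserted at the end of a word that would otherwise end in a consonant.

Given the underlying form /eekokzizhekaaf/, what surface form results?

eegogzishegaafi

Rule 1 (high vowel syncope): no segment meets the environment; /eekokzizhekaaf/ is unchanged.
Rule 2 (intervocalic voicing): /k/ is a voiceless obstruent between vowels /e/ and /o/, so it voices to [g]. /k/ is a voiceless obstruent between vowels /e/ and /a/, so it voices to [g]. /eekokzizhekaaf/ → eegokzizhegaaf.
Rule 3 (regressive voicing assimilation): /k/ precedes the voiced obstruent /z/, so it voices to [g] by assimilation. /z/ precedes the voiceless obstruent /h/, so it devoices to [s] by assimilation. /eegokzizhegaaf/ → eegogzishegaaf.
Rule 4 (final i-epenthesis): the form ends in the consonant /f/, so [i] is inserted word-finally. /eegogzishegaaf/ → eegogzishegaafi.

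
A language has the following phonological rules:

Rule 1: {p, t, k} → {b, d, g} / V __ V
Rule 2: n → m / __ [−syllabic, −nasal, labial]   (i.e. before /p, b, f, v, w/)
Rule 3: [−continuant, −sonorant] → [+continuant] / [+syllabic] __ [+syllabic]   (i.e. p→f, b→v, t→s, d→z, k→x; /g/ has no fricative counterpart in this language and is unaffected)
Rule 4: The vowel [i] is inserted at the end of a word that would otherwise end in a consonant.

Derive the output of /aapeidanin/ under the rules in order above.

aaveizanini

Rule 1 (intervocalic voicing): /p/ is a voiceless stop between vowels /a/ and /e/, so it voices to [b]. /aapeidanin/ → aabeidanin.
Rule 2 (nasal place assimilation): no segment meets the environment; /aabeidanin/ is unchanged.
Rule 3 (intervocalic spirantization): /b/ is a stop between vowels /a/ and /e/, so it spirantizes to the fricative [v]. /d/ is a stop between vowels /i/ and /a/, so it spirantizes to the fricative [z]. /aabeidanin/ → aaveizanin.
Rule 4 (final i-epenthesis): the form ends in the consonant /n/, so [i] is inserted word-finally. /aaveizanin/ → aaveizanini.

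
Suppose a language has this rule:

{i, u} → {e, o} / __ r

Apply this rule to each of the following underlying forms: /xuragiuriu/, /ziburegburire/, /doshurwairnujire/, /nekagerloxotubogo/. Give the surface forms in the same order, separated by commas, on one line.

/xuragiuriu/: /u/ is a high vowel immediately before /r/, so it lowers to [o]. /u/ is a high vowel immediately before /r/, so it lowers to [o]. → [xoragioriu].
/ziburegburire/: /u/ is a high vowel immediately before /r/, so it lowers to [o]. /u/ is a high vowel immediately before /r/, so it lowers to [o]. /i/ is a high vowel immediately before /r/, so it lowers to [e]. → [ziboregborere].
/doshurwairnujire/: /u/ is a high vowel immediately before /r/, so it lowers to [o]. /i/ is a high vowel immediately before /r/, so it lowers to [e]. /i/ is a high vowel immediately before /r/, so it lowers to [e]. → [doshorwaernujere].
/nekagerloxotubogo/: the rule's environment is not met; surfaces unchanged as [nekagerloxotubogo].

xoragioriu, ziboregborere, doshorwaernujere, nekagerloxotubogo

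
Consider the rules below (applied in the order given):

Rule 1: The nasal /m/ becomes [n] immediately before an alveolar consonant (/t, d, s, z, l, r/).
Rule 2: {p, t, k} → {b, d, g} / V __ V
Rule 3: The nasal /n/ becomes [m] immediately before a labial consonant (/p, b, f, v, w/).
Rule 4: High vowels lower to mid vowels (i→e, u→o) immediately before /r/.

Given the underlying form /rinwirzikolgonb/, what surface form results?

Rule 1 (nasal place assimilation): no segment meets the environment; /rinwirzikolgonb/ is unchanged.
Rule 2 (intervocalic voicing): /k/ is a voiceless stop between vowels /i/ and /o/, so it voices to [g]. /rinwirzikolgonb/ → rinwirzigolgonb.
Rule 3 (nasal place assimilation): /n/ precedes the labial consonant /w/, so it assimilates in place to [m]. /n/ precedes the labial consonant /b/, so it assimilates in place to [m]. /rinwirzigolgonb/ → rimwirzigolgomb.
Rule 4 (pre-rhotic lowering): /i/ is a high vowel immediately before /r/, so it lowers to [e]. /rimwirzigolgomb/ → rimwerzigolgomb.

rimwerzigolgomb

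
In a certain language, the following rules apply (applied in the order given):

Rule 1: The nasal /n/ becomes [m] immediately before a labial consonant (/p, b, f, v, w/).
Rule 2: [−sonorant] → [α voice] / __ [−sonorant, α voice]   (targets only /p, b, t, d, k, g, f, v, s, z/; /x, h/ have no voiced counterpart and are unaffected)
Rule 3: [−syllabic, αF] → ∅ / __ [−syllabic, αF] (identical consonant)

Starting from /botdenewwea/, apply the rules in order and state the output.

bodenewea

Rule 1 (nasal place assimilation): no segment meets the environment; /botdenewwea/ is unchanged.
Rule 2 (regressive voicing assimilation): /t/ precedes the voiced obstruent /d/, so it voices to [d] by assimilation. /botdenewwea/ → boddenewwea.
Rule 3 (degemination): /dd/ is a geminate; the first /d/ deletes. /ww/ is a geminate; the first /w/ deletes. /boddenewwea/ → bodenewea.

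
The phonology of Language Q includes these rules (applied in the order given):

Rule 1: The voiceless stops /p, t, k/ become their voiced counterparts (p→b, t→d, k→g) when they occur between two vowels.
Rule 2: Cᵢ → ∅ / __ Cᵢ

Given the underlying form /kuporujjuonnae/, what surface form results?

kuborujuonae

Rule 1 (intervocalic voicing): /p/ is a voiceless stop between vowels /u/ and /o/, so it voices to [b]. /kuporujjuonnae/ → kuborujjuonnae.
Rule 2 (degemination): /jj/ is a geminate; the first /j/ deletes. /nn/ is a geminate; the first /n/ deletes. /kuborujjuonnae/ → kuborujuonae.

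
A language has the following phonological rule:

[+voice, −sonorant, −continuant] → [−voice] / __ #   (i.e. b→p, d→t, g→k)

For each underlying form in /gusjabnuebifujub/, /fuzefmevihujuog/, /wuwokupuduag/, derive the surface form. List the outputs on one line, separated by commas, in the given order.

/gusjabnuebifujub/: /b/ is a voiced stop in word-final position, so it devoices to [p]. → [gusjabnuebifujup].
/fuzefmevihujuog/: /g/ is a voiced stop in word-final position, so it devoices to [k]. → [fuzefmevihujuok].
/wuwokupuduag/: /g/ is a voiced stop in word-final position, so it devoices to [k]. → [wuwokupuduak].

gusjabnuebifujup, fuzefmevihujuok, wuwokupuduak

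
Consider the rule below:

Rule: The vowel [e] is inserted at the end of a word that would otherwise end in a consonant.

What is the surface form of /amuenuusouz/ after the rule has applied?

the form ends in the consonant /z/, so [e] is inserted word-finally.
Surface form: [amuenuusouze].

amuenuusouze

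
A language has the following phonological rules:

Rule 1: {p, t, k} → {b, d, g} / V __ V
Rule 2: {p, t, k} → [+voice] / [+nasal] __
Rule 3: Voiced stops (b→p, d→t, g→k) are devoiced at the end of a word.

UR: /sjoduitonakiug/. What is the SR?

sjoduidonagiuk

Rule 1 (intervocalic voicing): /t/ is a voiceless stop between vowels /i/ and /o/, so it voices to [d]. /k/ is a voiceless stop between vowels /a/ and /i/, so it voices to [g]. /sjoduitonakiug/ → sjoduidonagiug.
Rule 2 (post-nasal voicing): no segment meets the environment; /sjoduidonagiug/ is unchanged.
Rule 3 (final devoicing): /g/ is a voiced stop in word-final position, so it devoices to [k]. /sjoduidonagiug/ → sjoduidonagiuk.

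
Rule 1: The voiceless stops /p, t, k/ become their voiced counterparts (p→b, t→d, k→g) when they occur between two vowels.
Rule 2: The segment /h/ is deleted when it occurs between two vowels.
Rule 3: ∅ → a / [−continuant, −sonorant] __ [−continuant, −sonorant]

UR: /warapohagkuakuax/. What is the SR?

Rule 1 (intervocalic voicing): /p/ is a voiceless stop between vowels /a/ and /o/, so it voices to [b]. /k/ is a voiceless stop between vowels /a/ and /u/, so it voices to [g]. /warapohagkuakuax/ → warabohagkuaguax.
Rule 2 (intervocalic h-deletion): /h/ occurs between vowels /o/ and /a/, so it deletes. /warabohagkuaguax/ → waraboagkuaguax.
Rule 3 (stop-cluster a-epenthesis): /g/ and /k/ form a stop–stop cluster, so [a] is inserted between them. /waraboagkuaguax/ → waraboagakuaguax.

waraboagakuaguax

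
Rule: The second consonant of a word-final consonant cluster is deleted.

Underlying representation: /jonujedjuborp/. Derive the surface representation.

jonujedjubor

/p/ is the second consonant of a word-final cluster /rp/, so it deletes.
Surface form: [jonujedjubor].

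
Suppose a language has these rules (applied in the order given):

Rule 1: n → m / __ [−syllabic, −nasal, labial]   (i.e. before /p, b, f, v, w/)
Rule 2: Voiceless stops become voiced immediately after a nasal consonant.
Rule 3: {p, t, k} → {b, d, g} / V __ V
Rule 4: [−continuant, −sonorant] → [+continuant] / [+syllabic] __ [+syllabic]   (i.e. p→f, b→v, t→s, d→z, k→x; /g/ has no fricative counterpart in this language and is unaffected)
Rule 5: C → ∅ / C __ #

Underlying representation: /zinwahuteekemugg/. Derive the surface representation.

zimwahuzeegemug

Rule 1 (nasal place assimilation): /n/ precedes the labial consonant /w/, so it assimilates in place to [m]. /zinwahuteekemugg/ → zimwahuteekemugg.
Rule 2 (post-nasal voicing): no segment meets the environment; /zimwahuteekemugg/ is unchanged.
Rule 3 (intervocalic voicing): /t/ is a voiceless stop between vowels /u/ and /e/, so it voices to [d]. /k/ is a voiceless stop between vowels /e/ and /e/, so it voices to [g]. /zimwahuteekemugg/ → zimwahudeegemugg.
Rule 4 (intervocalic spirantization): /d/ is a stop between vowels /u/ and /e/, so it spirantizes to the fricative [z]. /zimwahudeegemugg/ → zimwahuzeegemugg.
Rule 5 (final cluster simplification): /g/ is the second consonant of a word-final cluster /gg/, so it deletes. /zimwahuzeegemugg/ → zimwahuzeegemug.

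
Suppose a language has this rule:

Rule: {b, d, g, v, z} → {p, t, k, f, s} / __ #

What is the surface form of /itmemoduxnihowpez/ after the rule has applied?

itmemoduxnihowpes

/z/ is a voiced obstruent in word-final position, so it devoices to [s].
The other instance of /d/ does not occur in the required environment and remains unchanged.
Surface form: [itmemoduxnihowpes].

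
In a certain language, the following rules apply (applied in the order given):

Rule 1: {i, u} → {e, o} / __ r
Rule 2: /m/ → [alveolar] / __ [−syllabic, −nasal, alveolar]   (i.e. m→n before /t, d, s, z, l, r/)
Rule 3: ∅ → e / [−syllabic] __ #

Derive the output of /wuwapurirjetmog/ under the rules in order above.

Rule 1 (pre-rhotic lowering): /u/ is a high vowel immediately before /r/, so it lowers to [o]. /i/ is a high vowel immediately before /r/, so it lowers to [e]. /wuwapurirjetmog/ → wuwaporerjetmog.
Rule 2 (nasal place assimilation): no segment meets the environment; /wuwaporerjetmog/ is unchanged.
Rule 3 (final e-epenthesis): the form ends in the consonant /g/, so [e] is inserted word-finally. /wuwaporerjetmog/ → wuwaporerjetmoge.

wuwaporerjetmoge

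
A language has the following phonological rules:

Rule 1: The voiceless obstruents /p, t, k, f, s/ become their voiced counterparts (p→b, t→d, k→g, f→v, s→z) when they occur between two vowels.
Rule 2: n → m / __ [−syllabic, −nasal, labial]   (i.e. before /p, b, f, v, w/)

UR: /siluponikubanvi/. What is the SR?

Rule 1 (intervocalic voicing): /p/ is a voiceless obstruent between vowels /u/ and /o/, so it voices to [b]. /k/ is a voiceless obstruent between vowels /i/ and /u/, so it voices to [g]. /siluponikubanvi/ → silubonigubanvi.
Rule 2 (nasal place assimilation): /n/ precedes the labial consonant /v/, so it assimilates in place to [m]. /silubonigubanvi/ → silubonigubamvi.

silubonigubamvi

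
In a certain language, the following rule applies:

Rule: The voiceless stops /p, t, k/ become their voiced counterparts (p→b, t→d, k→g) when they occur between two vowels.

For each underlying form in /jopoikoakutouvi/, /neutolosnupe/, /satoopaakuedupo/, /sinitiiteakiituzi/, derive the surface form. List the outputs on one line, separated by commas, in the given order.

joboigoagudouvi, neudolosnube, sadoobaaguedubo, sinidiideagiiduzi

/jopoikoakutouvi/: /p/ is a voiceless stop between vowels /o/ and /o/, so it voices to [b]. /k/ is a voiceless stop between vowels /i/ and /o/, so it voices to [g]. /k/ is a voiceless stop between vowels /a/ and /u/, so it voices to [g]. /t/ is a voiceless stop between vowels /u/ and /o/, so it voices to [d]. → [joboigoagudouvi].
/neutolosnupe/: /t/ is a voiceless stop between vowels /u/ and /o/, so it voices to [d]. /p/ is a voiceless stop between vowels /u/ and /e/, so it voices to [b]. → [neudolosnube].
/satoopaakuedupo/: /t/ is a voiceless stop between vowels /a/ and /o/, so it voices to [d]. /p/ is a voiceless stop between vowels /o/ and /a/, so it voices to [b]. /k/ is a voiceless stop between vowels /a/ and /u/, so it voices to [g]. /p/ is a voiceless stop between vowels /u/ and /o/, so it voices to [b]. → [sadoobaaguedubo].
/sinitiiteakiituzi/: /t/ is a voiceless stop between vowels /i/ and /i/, so it voices to [d]. /t/ is a voiceless stop between vowels /i/ and /e/, so it voices to [d]. /k/ is a voiceless stop between vowels /a/ and /i/, so it voices to [g]. /t/ is a voiceless stop between vowels /i/ and /u/, so it voices to [d]. → [sinidiideagiiduzi].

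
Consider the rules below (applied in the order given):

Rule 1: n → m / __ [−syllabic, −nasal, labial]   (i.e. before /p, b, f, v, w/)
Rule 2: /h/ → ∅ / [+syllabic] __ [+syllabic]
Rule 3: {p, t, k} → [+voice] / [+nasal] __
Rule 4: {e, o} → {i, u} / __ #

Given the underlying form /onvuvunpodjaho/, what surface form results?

omvuvumbodjau

Rule 1 (nasal place assimilation): /n/ precedes the labial consonant /v/, so it assimilates in place to [m]. /n/ precedes the labial consonant /p/, so it assimilates in place to [m]. /onvuvunpodjaho/ → omvuvumpodjaho.
Rule 2 (intervocalic h-deletion): /h/ occurs between vowels /a/ and /o/, so it deletes. /omvuvumpodjaho/ → omvuvumpodjao.
Rule 3 (post-nasal voicing): /p/ is a voiceless stop immediately after the nasal /m/, so it voices to [b]. /omvuvumpodjao/ → omvuvumbodjao.
Rule 4 (final vowel raising): /o/ is a mid vowel in word-final position, so it raises to [u]. /omvuvumbodjao/ → omvuvumbodjau.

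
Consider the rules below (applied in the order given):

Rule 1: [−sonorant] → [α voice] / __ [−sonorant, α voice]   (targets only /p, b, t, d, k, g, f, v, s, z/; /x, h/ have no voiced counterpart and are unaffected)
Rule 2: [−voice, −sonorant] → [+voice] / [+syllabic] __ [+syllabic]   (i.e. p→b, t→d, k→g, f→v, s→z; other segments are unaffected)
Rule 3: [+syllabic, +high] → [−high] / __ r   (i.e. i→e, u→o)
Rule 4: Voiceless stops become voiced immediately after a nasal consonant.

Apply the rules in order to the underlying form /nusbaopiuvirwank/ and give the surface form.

nuzbaobiuverwang

Rule 1 (regressive voicing assimilation): /s/ precedes the voiced obstruent /b/, so it voices to [z] by assimilation. /nusbaopiuvirwank/ → nuzbaopiuvirwank.
Rule 2 (intervocalic voicing): /p/ is a voiceless obstruent between vowels /o/ and /i/, so it voices to [b]. /nuzbaopiuvirwank/ → nuzbaobiuvirwank.
Rule 3 (pre-rhotic lowering): /i/ is a high vowel immediately before /r/, so it lowers to [e]. /nuzbaobiuvirwank/ → nuzbaobiuverwank.
Rule 4 (post-nasal voicing): /k/ is a voiceless stop immediately after the nasal /n/, so it voices to [g]. /nuzbaobiuverwank/ → nuzbaobiuverwang.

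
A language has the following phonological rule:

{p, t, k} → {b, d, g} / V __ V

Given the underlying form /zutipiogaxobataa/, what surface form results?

zudibiogaxobadaa

/t/ is a voiceless stop between vowels /u/ and /i/, so it voices to [d].
/p/ is a voiceless stop between vowels /i/ and /i/, so it voices to [b].
/t/ is a voiceless stop between vowels /a/ and /a/, so it voices to [d].
Surface form: [zudibiogaxobadaa].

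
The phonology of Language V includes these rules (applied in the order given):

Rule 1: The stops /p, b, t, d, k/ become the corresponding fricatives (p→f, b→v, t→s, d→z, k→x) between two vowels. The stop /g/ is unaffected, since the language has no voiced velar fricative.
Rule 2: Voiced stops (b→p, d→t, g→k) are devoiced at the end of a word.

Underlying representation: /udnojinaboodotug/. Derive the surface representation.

udnojinavoozosuk

Rule 1 (intervocalic spirantization): /b/ is a stop between vowels /a/ and /o/, so it spirantizes to the fricative [v]. /d/ is a stop between vowels /o/ and /o/, so it spirantizes to the fricative [z]. /t/ is a stop between vowels /o/ and /u/, so it spirantizes to the fricative [s]. /udnojinaboodotug/ → udnojinavoozosug.
Rule 2 (final devoicing): /g/ is a voiced stop in word-final position, so it devoices to [k]. /udnojinavoozosug/ → udnojinavoozosuk.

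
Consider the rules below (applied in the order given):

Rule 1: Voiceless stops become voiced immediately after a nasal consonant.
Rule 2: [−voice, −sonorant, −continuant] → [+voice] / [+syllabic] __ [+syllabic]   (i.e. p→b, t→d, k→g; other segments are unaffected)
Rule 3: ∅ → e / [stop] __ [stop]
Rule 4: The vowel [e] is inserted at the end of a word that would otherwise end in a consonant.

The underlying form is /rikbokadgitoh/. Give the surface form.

Rule 1 (post-nasal voicing): no segment meets the environment; /rikbokadgitoh/ is unchanged.
Rule 2 (intervocalic voicing): /k/ is a voiceless stop between vowels /o/ and /a/, so it voices to [g]. /t/ is a voiceless stop between vowels /i/ and /o/, so it voices to [d]. /rikbokadgitoh/ → rikbogadgidoh.
Rule 3 (stop-cluster e-epenthesis): /k/ and /b/ form a stop–stop cluster, so [e] is inserted between them. /d/ and /g/ form a stop–stop cluster, so [e] is inserted between them. /rikbogadgidoh/ → rikebogadegidoh.
Rule 4 (final e-epenthesis): the form ends in the consonant /h/, so [e] is inserted word-finally. /rikebogadegidoh/ → rikebogadegidohe.

rikebogadegidohe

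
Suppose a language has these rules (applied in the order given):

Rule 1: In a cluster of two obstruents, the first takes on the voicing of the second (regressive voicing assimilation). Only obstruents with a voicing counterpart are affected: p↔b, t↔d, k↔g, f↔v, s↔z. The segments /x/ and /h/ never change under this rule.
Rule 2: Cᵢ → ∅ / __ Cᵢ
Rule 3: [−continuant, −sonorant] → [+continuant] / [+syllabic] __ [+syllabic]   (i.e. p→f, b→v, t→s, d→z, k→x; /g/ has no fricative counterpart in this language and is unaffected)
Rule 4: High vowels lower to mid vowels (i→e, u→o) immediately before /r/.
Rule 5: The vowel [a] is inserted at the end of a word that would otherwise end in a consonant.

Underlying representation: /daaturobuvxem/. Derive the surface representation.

Rule 1 (regressive voicing assimilation): /v/ precedes the voiceless obstruent /x/, so it devoices to [f] by assimilation. /daaturobuvxem/ → daaturobufxem.
Rule 2 (degemination): no segment meets the environment; /daaturobufxem/ is unchanged.
Rule 3 (intervocalic spirantization): /t/ is a stop between vowels /a/ and /u/, so it spirantizes to the fricative [s]. /b/ is a stop between vowels /o/ and /u/, so it spirantizes to the fricative [v]. /daaturobufxem/ → daasurovufxem.
Rule 4 (pre-rhotic lowering): /u/ is a high vowel immediately before /r/, so it lowers to [o]. /daasurovufxem/ → daasorovufxem.
Rule 5 (final a-epenthesis): the form ends in the consonant /m/, so [a] is inserted word-finally. /daasorovufxem/ → daasorovufxema.

daasorovufxema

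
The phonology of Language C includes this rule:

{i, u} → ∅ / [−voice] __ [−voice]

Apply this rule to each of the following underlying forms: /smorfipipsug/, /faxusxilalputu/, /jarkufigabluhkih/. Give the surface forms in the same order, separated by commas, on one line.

smorfppsug, faxsxilalptu, jarkfigabluhkh

/smorfipipsug/: /i/ is a high vowel flanked by voiceless consonants /f/ and /p/, so it deletes. /i/ is a high vowel flanked by voiceless consonants /p/ and /p/, so it deletes. → [smorfppsug].
/faxusxilalputu/: /u/ is a high vowel flanked by voiceless consonants /x/ and /s/, so it deletes. /u/ is a high vowel flanked by voiceless consonants /p/ and /t/, so it deletes. → [faxsxilalptu].
/jarkufigabluhkih/: /u/ is a high vowel flanked by voiceless consonants /k/ and /f/, so it deletes. /i/ is a high vowel flanked by voiceless consonants /k/ and /h/, so it deletes. → [jarkfigabluhkh].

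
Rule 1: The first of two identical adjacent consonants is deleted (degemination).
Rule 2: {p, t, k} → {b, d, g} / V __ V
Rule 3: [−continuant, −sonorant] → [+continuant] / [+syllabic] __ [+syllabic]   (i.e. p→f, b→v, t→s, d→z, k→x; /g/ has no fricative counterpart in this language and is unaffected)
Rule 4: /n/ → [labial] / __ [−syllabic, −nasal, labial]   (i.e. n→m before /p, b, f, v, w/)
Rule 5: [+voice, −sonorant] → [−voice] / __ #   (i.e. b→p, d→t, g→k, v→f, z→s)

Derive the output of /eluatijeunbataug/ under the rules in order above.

Rule 1 (degemination): no segment meets the environment; /eluatijeunbataug/ is unchanged.
Rule 2 (intervocalic voicing): /t/ is a voiceless stop between vowels /a/ and /i/, so it voices to [d]. /t/ is a voiceless stop between vowels /a/ and /a/, so it voices to [d]. /eluatijeunbataug/ → eluadijeunbadaug.
Rule 3 (intervocalic spirantization): /d/ is a stop between vowels /a/ and /i/, so it spirantizes to the fricative [z]. /d/ is a stop between vowels /a/ and /a/, so it spirantizes to the fricative [z]. /eluadijeunbadaug/ → eluazijeunbazaug.
Rule 4 (nasal place assimilation): /n/ precedes the labial consonant /b/, so it assimilates in place to [m]. /eluazijeunbazaug/ → eluazijeumbazaug.
Rule 5 (final devoicing): /g/ is a voiced obstruent in word-final position, so it devoices to [k]. /eluazijeumbazaug/ → eluazijeumbazauk.

eluazijeumbazauk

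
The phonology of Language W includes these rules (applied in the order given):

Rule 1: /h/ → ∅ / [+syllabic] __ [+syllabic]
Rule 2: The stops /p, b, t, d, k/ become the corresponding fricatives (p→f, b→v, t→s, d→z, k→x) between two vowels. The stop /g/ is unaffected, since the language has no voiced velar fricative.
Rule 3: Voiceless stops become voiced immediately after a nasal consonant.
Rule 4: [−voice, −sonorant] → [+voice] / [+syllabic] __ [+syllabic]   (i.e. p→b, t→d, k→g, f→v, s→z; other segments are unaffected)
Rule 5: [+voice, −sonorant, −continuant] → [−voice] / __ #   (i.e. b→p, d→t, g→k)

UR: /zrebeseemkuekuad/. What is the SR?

zrevezeemguexuat

Rule 1 (intervocalic h-deletion): no segment meets the environment; /zrebeseemkuekuad/ is unchanged.
Rule 2 (intervocalic spirantization): /b/ is a stop between vowels /e/ and /e/, so it spirantizes to the fricative [v]. /k/ is a stop between vowels /e/ and /u/, so it spirantizes to the fricative [x]. /zrebeseemkuekuad/ → zreveseemkuexuad.
Rule 3 (post-nasal voicing): /k/ is a voiceless stop immediately after the nasal /m/, so it voices to [g]. /zreveseemkuexuad/ → zreveseemguexuad.
Rule 4 (intervocalic voicing): /s/ is a voiceless obstruent between vowels /e/ and /e/, so it voices to [z]. /zreveseemguexuad/ → zrevezeemguexuad.
Rule 5 (final devoicing): /d/ is a voiced stop in word-final position, so it devoices to [t]. /zrevezeemguexuad/ → zrevezeemguexuat.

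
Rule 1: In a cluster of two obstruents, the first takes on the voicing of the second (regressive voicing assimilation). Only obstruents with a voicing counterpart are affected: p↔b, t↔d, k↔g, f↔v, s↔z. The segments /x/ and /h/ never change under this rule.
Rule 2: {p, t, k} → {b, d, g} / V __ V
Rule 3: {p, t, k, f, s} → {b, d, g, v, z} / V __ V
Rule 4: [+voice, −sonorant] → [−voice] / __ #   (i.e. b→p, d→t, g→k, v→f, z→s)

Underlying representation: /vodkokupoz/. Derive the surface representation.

Rule 1 (regressive voicing assimilation): /d/ precedes the voiceless obstruent /k/, so it devoices to [t] by assimilation. /vodkokupoz/ → votkokupoz.
Rule 2 (intervocalic voicing): /k/ is a voiceless stop between vowels /o/ and /u/, so it voices to [g]. /p/ is a voiceless stop between vowels /u/ and /o/, so it voices to [b]. /votkokupoz/ → votkoguboz.
Rule 3 (intervocalic voicing): no segment meets the environment; /votkoguboz/ is unchanged.
Rule 4 (final devoicing): /z/ is a voiced obstruent in word-final position, so it devoices to [s]. /votkoguboz/ → votkogubos.

votkogubos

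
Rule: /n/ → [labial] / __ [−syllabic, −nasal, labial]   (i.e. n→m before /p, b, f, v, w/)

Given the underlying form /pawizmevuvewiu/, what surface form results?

No segment of /pawizmevuvewiu/ meets the structural description of the rule, so the form surfaces unchanged.

pawizmevuvewiu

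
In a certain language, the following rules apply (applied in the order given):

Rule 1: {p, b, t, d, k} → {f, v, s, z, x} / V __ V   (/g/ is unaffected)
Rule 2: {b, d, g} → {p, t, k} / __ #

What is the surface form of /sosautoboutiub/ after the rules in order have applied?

Rule 1 (intervocalic spirantization): /t/ is a stop between vowels /u/ and /o/, so it spirantizes to the fricative [s]. /b/ is a stop between vowels /o/ and /o/, so it spirantizes to the fricative [v]. /t/ is a stop between vowels /u/ and /i/, so it spirantizes to the fricative [s]. /sosautoboutiub/ → sosausovousiub.
Rule 2 (final devoicing): /b/ is a voiced stop in word-final position, so it devoices to [p]. /sosausovousiub/ → sosausovousiup.

sosausovousiup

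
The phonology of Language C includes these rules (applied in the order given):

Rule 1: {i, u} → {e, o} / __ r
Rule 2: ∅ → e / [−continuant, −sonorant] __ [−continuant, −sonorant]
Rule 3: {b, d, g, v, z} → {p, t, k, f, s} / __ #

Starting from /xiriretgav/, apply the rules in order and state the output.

xereretegaf

Rule 1 (pre-rhotic lowering): /i/ is a high vowel immediately before /r/, so it lowers to [e]. /i/ is a high vowel immediately before /r/, so it lowers to [e]. /xiriretgav/ → xereretgav.
Rule 2 (stop-cluster e-epenthesis): /t/ and /g/ form a stop–stop cluster, so [e] is inserted between them. /xereretgav/ → xereretegav.
Rule 3 (final devoicing): /v/ is a voiced obstruent in word-final position, so it devoices to [f]. /xereretegav/ → xereretegaf.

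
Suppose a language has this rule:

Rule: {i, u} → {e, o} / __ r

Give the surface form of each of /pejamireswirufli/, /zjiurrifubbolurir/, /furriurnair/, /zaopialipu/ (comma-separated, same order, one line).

/pejamireswirufli/: /i/ is a high vowel immediately before /r/, so it lowers to [e]. /i/ is a high vowel immediately before /r/, so it lowers to [e]. → [pejamereswerufli].
/zjiurrifubbolurir/: /u/ is a high vowel immediately before /r/, so it lowers to [o]. /u/ is a high vowel immediately before /r/, so it lowers to [o]. /i/ is a high vowel immediately before /r/, so it lowers to [e]. → [zjiorrifubbolorer].
/furriurnair/: /u/ is a high vowel immediately before /r/, so it lowers to [o]. /u/ is a high vowel immediately before /r/, so it lowers to [o]. /i/ is a high vowel immediately before /r/, so it lowers to [e]. → [forriornaer].
/zaopialipu/: the rule's environment is not met; surfaces unchanged as [zaopialipu].

pejamereswerufli, zjiorrifubbolorer, forriornaer, zaopialipu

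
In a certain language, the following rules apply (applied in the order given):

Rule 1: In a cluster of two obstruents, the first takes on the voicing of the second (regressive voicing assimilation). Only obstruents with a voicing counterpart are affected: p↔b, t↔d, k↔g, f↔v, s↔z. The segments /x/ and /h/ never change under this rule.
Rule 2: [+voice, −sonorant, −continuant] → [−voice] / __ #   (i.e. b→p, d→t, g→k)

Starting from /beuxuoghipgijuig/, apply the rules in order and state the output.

beuxuokhibgijuik

Rule 1 (regressive voicing assimilation): /g/ precedes the voiceless obstruent /h/, so it devoices to [k] by assimilation. /p/ precedes the voiced obstruent /g/, so it voices to [b] by assimilation. /beuxuoghipgijuig/ → beuxuokhibgijuig.
Rule 2 (final devoicing): /g/ is a voiced stop in word-final position, so it devoices to [k]. /beuxuokhibgijuig/ → beuxuokhibgijuik.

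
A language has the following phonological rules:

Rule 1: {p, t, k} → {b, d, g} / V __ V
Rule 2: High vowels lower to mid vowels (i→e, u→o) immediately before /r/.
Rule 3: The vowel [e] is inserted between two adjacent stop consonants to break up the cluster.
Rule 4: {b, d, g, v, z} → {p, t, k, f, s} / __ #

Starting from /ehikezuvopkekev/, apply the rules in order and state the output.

ehigezuvopekegef

Rule 1 (intervocalic voicing): /k/ is a voiceless stop between vowels /i/ and /e/, so it voices to [g]. /k/ is a voiceless stop between vowels /e/ and /e/, so it voices to [g]. /ehikezuvopkekev/ → ehigezuvopkegev.
Rule 2 (pre-rhotic lowering): no segment meets the environment; /ehigezuvopkegev/ is unchanged.
Rule 3 (stop-cluster e-epenthesis): /p/ and /k/ form a stop–stop cluster, so [e] is inserted between them. /ehigezuvopkegev/ → ehigezuvopekegev.
Rule 4 (final devoicing): /v/ is a voiced obstruent in word-final position, so it devoices to [f]. /ehigezuvopekegev/ → ehigezuvopekegef.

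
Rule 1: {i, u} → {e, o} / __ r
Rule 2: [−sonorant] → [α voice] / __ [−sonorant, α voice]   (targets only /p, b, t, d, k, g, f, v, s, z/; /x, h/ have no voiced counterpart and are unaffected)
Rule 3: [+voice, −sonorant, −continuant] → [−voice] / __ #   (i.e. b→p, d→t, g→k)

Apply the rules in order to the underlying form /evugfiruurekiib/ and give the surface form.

evukferuorekiip

Rule 1 (pre-rhotic lowering): /i/ is a high vowel immediately before /r/, so it lowers to [e]. /u/ is a high vowel immediately before /r/, so it lowers to [o]. /evugfiruurekiib/ → evugferuorekiib.
Rule 2 (regressive voicing assimilation): /g/ precedes the voiceless obstruent /f/, so it devoices to [k] by assimilation. /evugferuorekiib/ → evukferuorekiib.
Rule 3 (final devoicing): /b/ is a voiced stop in word-final position, so it devoices to [p]. /evukferuorekiib/ → evukferuorekiip.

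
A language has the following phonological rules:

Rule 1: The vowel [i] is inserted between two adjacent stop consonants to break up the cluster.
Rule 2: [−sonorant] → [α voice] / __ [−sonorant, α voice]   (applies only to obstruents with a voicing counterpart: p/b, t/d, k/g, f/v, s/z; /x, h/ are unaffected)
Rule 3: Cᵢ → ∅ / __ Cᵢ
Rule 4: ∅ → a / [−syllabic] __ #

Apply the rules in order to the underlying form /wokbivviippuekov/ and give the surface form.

Rule 1 (stop-cluster i-epenthesis): /k/ and /b/ form a stop–stop cluster, so [i] is inserted between them. /p/ and /p/ form a stop–stop cluster, so [i] is inserted between them. /wokbivviippuekov/ → wokibivviipipuekov.
Rule 2 (regressive voicing assimilation): no segment meets the environment; /wokibivviipipuekov/ is unchanged.
Rule 3 (degemination): /vv/ is a geminate; the first /v/ deletes. /wokibivviipipuekov/ → wokibiviipipuekov.
Rule 4 (final a-epenthesis): the form ends in the consonant /v/, so [a] is inserted word-finally. /wokibiviipipuekov/ → wokibiviipipuekova.

wokibiviipipuekova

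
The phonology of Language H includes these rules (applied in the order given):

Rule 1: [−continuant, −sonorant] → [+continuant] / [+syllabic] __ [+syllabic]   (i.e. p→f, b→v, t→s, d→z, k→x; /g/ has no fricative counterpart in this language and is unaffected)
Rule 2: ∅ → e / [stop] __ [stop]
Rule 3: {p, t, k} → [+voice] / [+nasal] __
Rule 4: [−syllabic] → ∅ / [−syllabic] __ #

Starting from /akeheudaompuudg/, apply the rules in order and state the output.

axeheuzaombuudeg

Rule 1 (intervocalic spirantization): /k/ is a stop between vowels /a/ and /e/, so it spirantizes to the fricative [x]. /d/ is a stop between vowels /u/ and /a/, so it spirantizes to the fricative [z]. /akeheudaompuudg/ → axeheuzaompuudg.
Rule 2 (stop-cluster e-epenthesis): /d/ and /g/ form a stop–stop cluster, so [e] is inserted between them. /axeheuzaompuudg/ → axeheuzaompuudeg.
Rule 3 (post-nasal voicing): /p/ is a voiceless stop immediately after the nasal /m/, so it voices to [b]. /axeheuzaompuudeg/ → axeheuzaombuudeg.
Rule 4 (final cluster simplification): no segment meets the environment; /axeheuzaombuudeg/ is unchanged.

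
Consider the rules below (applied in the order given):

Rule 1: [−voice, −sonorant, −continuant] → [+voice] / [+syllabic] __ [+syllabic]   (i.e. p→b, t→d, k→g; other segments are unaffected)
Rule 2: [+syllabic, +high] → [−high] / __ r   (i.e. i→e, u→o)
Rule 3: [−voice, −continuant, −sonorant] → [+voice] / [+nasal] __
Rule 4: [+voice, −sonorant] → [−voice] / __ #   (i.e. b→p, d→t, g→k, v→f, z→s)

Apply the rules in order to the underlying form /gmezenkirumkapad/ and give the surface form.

Rule 1 (intervocalic voicing): /p/ is a voiceless stop between vowels /a/ and /a/, so it voices to [b]. /gmezenkirumkapad/ → gmezenkirumkabad.
Rule 2 (pre-rhotic lowering): /i/ is a high vowel immediately before /r/, so it lowers to [e]. /gmezenkirumkabad/ → gmezenkerumkabad.
Rule 3 (post-nasal voicing): /k/ is a voiceless stop immediately after the nasal /n/, so it voices to [g]. /k/ is a voiceless stop immediately after the nasal /m/, so it voices to [g]. /gmezenkerumkabad/ → gmezengerumgabad.
Rule 4 (final devoicing): /d/ is a voiced obstruent in word-final position, so it devoices to [t]. /gmezengerumgabad/ → gmezengerumgabat.

gmezengerumgabat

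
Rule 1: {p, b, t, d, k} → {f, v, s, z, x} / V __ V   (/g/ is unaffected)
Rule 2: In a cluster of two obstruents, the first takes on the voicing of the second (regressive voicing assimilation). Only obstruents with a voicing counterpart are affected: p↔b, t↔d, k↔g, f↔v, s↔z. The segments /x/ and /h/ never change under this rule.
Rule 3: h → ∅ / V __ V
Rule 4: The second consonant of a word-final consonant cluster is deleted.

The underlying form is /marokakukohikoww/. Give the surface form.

maroxaxuxoixow

Rule 1 (intervocalic spirantization): /k/ is a stop between vowels /o/ and /a/, so it spirantizes to the fricative [x]. /k/ is a stop between vowels /a/ and /u/, so it spirantizes to the fricative [x]. /k/ is a stop between vowels /u/ and /o/, so it spirantizes to the fricative [x]. /k/ is a stop between vowels /i/ and /o/, so it spirantizes to the fricative [x]. /marokakukohikoww/ → maroxaxuxohixoww.
Rule 2 (regressive voicing assimilation): no segment meets the environment; /maroxaxuxohixoww/ is unchanged.
Rule 3 (intervocalic h-deletion): /h/ occurs between vowels /o/ and /i/, so it deletes. /maroxaxuxohixoww/ → maroxaxuxoixoww.
Rule 4 (final cluster simplification): /w/ is the second consonant of a word-final cluster /ww/, so it deletes. /maroxaxuxoixoww/ → maroxaxuxoixow.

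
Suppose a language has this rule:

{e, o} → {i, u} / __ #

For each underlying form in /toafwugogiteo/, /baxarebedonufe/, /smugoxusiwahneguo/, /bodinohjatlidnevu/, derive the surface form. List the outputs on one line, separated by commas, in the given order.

/toafwugogiteo/: /o/ is a mid vowel in word-final position, so it raises to [u]. → [toafwugogiteu].
/baxarebedonufe/: /e/ is a mid vowel in word-final position, so it raises to [i]. → [baxarebedonufi].
/smugoxusiwahneguo/: /o/ is a mid vowel in word-final position, so it raises to [u]. → [smugoxusiwahneguu].
/bodinohjatlidnevu/: the rule's environment is not met; surfaces unchanged as [bodinohjatlidnevu].

toafwugogiteu, baxarebedonufi, smugoxusiwahneguu, bodinohjatlidnevu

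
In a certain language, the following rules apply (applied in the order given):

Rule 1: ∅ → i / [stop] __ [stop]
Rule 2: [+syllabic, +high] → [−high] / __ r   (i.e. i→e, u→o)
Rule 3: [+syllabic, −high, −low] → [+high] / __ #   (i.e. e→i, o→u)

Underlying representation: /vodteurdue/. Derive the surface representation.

voditeordui

Rule 1 (stop-cluster i-epenthesis): /d/ and /t/ form a stop–stop cluster, so [i] is inserted between them. /vodteurdue/ → voditeurdue.
Rule 2 (pre-rhotic lowering): /u/ is a high vowel immediately before /r/, so it lowers to [o]. /voditeurdue/ → voditeordue.
Rule 3 (final vowel raising): /e/ is a mid vowel in word-final position, so it raises to [i]. /voditeordue/ → voditeordui.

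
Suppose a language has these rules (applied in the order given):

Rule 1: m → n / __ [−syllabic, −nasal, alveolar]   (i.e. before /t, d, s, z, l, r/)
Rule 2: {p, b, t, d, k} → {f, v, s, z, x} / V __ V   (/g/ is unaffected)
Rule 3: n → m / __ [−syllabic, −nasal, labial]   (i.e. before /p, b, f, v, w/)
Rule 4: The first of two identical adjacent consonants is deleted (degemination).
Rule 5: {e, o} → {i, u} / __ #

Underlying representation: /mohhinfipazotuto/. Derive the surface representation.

Rule 1 (nasal place assimilation): no segment meets the environment; /mohhinfipazotuto/ is unchanged.
Rule 2 (intervocalic spirantization): /p/ is a stop between vowels /i/ and /a/, so it spirantizes to the fricative [f]. /t/ is a stop between vowels /o/ and /u/, so it spirantizes to the fricative [s]. /t/ is a stop between vowels /u/ and /o/, so it spirantizes to the fricative [s]. /mohhinfipazotuto/ → mohhinfifazosuso.
Rule 3 (nasal place assimilation): /n/ precedes the labial consonant /f/, so it assimilates in place to [m]. /mohhinfifazosuso/ → mohhimfifazosuso.
Rule 4 (degemination): /hh/ is a geminate; the first /h/ deletes. /mohhimfifazosuso/ → mohimfifazosuso.
Rule 5 (final vowel raising): /o/ is a mid vowel in word-final position, so it raises to [u]. /mohimfifazosuso/ → mohimfifazosusu.

mohimfifazosusu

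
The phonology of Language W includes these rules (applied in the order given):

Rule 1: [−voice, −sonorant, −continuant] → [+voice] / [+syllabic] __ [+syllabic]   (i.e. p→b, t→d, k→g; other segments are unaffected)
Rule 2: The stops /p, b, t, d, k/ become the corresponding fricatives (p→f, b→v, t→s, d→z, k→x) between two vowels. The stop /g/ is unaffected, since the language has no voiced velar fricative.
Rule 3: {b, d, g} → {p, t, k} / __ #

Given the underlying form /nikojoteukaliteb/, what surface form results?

nigojozeugalizep

Rule 1 (intervocalic voicing): /k/ is a voiceless stop between vowels /i/ and /o/, so it voices to [g]. /t/ is a voiceless stop between vowels /o/ and /e/, so it voices to [d]. /k/ is a voiceless stop between vowels /u/ and /a/, so it voices to [g]. /t/ is a voiceless stop between vowels /i/ and /e/, so it voices to [d]. /nikojoteukaliteb/ → nigojodeugalideb.
Rule 2 (intervocalic spirantization): /d/ is a stop between vowels /o/ and /e/, so it spirantizes to the fricative [z]. /d/ is a stop between vowels /i/ and /e/, so it spirantizes to the fricative [z]. /nigojodeugalideb/ → nigojozeugalizeb.
Rule 3 (final devoicing): /b/ is a voiced stop in word-final position, so it devoices to [p]. /nigojozeugalizeb/ → nigojozeugalizep.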